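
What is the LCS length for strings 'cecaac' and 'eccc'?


DP table for LCS of 'cecaac' and 'eccc':
       e  c  c  c
    0  0  0  0  0
  c 0  0  1  1  1
  e 0  1  1  1  1
  c 0  1  2  2  2
  a 0  1  2  2  2
  a 0  1  2  2  2
  c 0  1  2  3  3
LCS: 'ccc'
LCS length = 3

3


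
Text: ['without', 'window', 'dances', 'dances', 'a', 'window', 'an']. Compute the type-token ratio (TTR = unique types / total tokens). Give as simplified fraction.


Tokens: 7
Unique types: ('a', 'an', 'dances', 'window', 'without') = 5
TTR = 5/7
Already in lowest terms.

5/7


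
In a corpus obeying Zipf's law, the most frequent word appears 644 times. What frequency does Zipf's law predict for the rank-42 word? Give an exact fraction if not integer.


Zipf's law: freq(rank) = f1 / rank
f1 = 644, rank = 42
freq = 644 / 42
GCD(644, 42) = 14
Simplified: 46/3

46/3


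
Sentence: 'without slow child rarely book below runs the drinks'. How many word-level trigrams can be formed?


Word trigrams from [9] words:
  Trigram 1: (without slow child)
  Trigram 2: (slow child rarely)
  Trigram 3: (child rarely book)
  Trigram 4: (rarely book below)
  Trigram 5: (book below runs)
  Trigram 6: (below runs the)
  Trigram 7: (runs the drinks)
Total word trigrams: 9 - 2 = 7

7


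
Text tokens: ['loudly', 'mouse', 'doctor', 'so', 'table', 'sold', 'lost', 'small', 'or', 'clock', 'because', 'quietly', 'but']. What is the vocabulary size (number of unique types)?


Listing all tokens and tracking unique types:
  Token 1: 'loudly' -> NEW (unique so far: 1)
  Token 2: 'mouse' -> NEW (unique so far: 2)
  Token 3: 'doctor' -> NEW (unique so far: 3)
  Token 4: 'so' -> NEW (unique so far: 4)
  Token 5: 'table' -> NEW (unique so far: 5)
  Token 6: 'sold' -> NEW (unique so far: 6)
  Token 7: 'lost' -> NEW (unique so far: 7)
  Token 8: 'small' -> NEW (unique so far: 8)
  Token 9: 'or' -> NEW (unique so far: 9)
  Token 10: 'clock' -> NEW (unique so far: 10)
  Token 11: 'because' -> NEW (unique so far: 11)
  Token 12: 'quietly' -> NEW (unique so far: 12)
  Token 13: 'but' -> NEW (unique so far: 13)
Unique types: ('because', 'but', 'clock', 'doctor', 'lost', 'loudly', 'mouse', 'or', 'quietly', 'small', 'so', 'sold', 'table')
Vocabulary size: 13

13


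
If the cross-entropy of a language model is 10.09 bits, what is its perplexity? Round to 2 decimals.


Perplexity formula: PP = 2^H
H = 10.09
PP = 2^10.09
Decompose: 2^10.09 = 2^10 * 2^0.09
2^10 = 1024, 2^0.09 ~ 1.0643702
PP ~ 1024 * 1.0643702 = 1089.9150848
Rounded to 2 decimals: 1089.92

1089.92


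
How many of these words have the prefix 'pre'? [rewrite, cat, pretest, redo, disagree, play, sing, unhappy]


Checking each word for prefix 'pre':
  'rewrite' -> no (count: 0)
  'cat' -> no (count: 0)
  'pretest' -> YES, starts with 'pre' (count: 1)
  'redo' -> no (count: 1)
  'disagree' -> no (count: 1)
  'play' -> no (count: 1)
  'sing' -> no (count: 1)
  'unhappy' -> no (count: 1)
Total with prefix 'pre': 1

1


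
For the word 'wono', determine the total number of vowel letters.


Scanning each character of 'wono':
  Position 1: 'w' -> consonant (running count: 0)
  Position 2: 'o' -> vowel (running count: 1)
  Position 3: 'n' -> consonant (running count: 1)
  Position 4: 'o' -> vowel (running count: 2)
Total vowels: 2

2


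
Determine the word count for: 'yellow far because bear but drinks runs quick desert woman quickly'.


Counting words by splitting on spaces:
  Word 1: 'yellow'
  Word 2: 'far'
  Word 3: 'because'
  Word 4: 'bear'
  Word 5: 'but'
  Word 6: 'drinks'
  Word 7: 'runs'
  Word 8: 'quick'
  Word 9: 'desert'
  Word 10: 'woman'
  Word 11: 'quickly'
Total words: 11

11


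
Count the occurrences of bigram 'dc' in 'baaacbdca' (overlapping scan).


Scanning 'baaacbdca' for bigram 'dc':
  Position 0: 'ba' -> no
  Position 1: 'aa' -> no
  Position 2: 'aa' -> no
  Position 3: 'ac' -> no
  Position 4: 'cb' -> no
  Position 5: 'bd' -> no
  Position 6: 'dc' -> MATCH
  Position 7: 'ca' -> no
Total matches: 1

1


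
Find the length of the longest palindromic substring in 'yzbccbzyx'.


Scanning 'yzbccbzyx' for palindromic substrings.
Substring at positions 0-7: 'yzbccbzy'.
Check: reverse('yzbccbzy') = 'yzbccbzy' -> palindrome confirmed.
Neighbouring characters ('-' / 'x') break symmetry, so it cannot extend further.
No longer palindromic substring exists; longest length = 8

8


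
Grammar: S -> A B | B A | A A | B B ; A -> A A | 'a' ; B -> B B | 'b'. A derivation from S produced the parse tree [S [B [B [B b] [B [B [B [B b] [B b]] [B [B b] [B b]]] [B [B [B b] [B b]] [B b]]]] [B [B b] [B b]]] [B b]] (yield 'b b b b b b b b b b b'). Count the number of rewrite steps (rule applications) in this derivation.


Every bracketed nonterminal node [X ...] in the tree is produced by exactly one rule application.
Reading the tree off as a leftmost derivation:
  Step 1: S  =>  B B   (applied S -> B B)
  Step 2: B B  =>  B B B   (applied B -> B B)
  Step 3: B B B  =>  B B B B   (applied B -> B B)
  Step 4: B B B B  =>  b B B B   (applied B -> b)
  Step 5: b B B B  =>  b B B B B   (applied B -> B B)
  Step 6: b B B B B  =>  b B B B B B   (applied B -> B B)
  Step 7: b B B B B B  =>  b B B B B B B   (applied B -> B B)
  Step 8: b B B B B B B  =>  b b B B B B B   (applied B -> b)
  Step 9: b b B B B B B  =>  b b b B B B B   (applied B -> b)
  Step 10: b b b B B B B  =>  b b b B B B B B   (applied B -> B B)
  Step 11: b b b B B B B B  =>  b b b b B B B B   (applied B -> b)
  Step 12: b b b b B B B B  =>  b b b b b B B B   (applied B -> b)
  Step 13: b b b b b B B B  =>  b b b b b B B B B   (applied B -> B B)
  Step 14: b b b b b B B B B  =>  b b b b b B B B B B   (applied B -> B B)
  Step 15: b b b b b B B B B B  =>  b b b b b b B B B B   (applied B -> b)
  Step 16: b b b b b b B B B B  =>  b b b b b b b B B B   (applied B -> b)
  Step 17: b b b b b b b B B B  =>  b b b b b b b b B B   (applied B -> b)
  Step 18: b b b b b b b b B B  =>  b b b b b b b b B B B   (applied B -> B B)
  Step 19: b b b b b b b b B B B  =>  b b b b b b b b b B B   (applied B -> b)
  Step 20: b b b b b b b b b B B  =>  b b b b b b b b b b B   (applied B -> b)
  Step 21: b b b b b b b b b b B  =>  b b b b b b b b b b b   (applied B -> b)
Final yield: b b b b b b b b b b b
Total rewrite steps: 21

21


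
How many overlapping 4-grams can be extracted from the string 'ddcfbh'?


String 'ddcfbh' has length L = 6.
Number of overlapping n-grams = L - n + 1
Substituting: 6 - 4 + 1 = 3

3


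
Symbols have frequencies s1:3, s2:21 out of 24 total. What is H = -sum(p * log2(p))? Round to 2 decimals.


Computing entropy H = -sum(p_i * log2(p_i)):
  s1: p = 3/24 = 0.1250, -p*log2(p) = 0.3750
  s2: p = 21/24 = 0.8750, -p*log2(p) = 0.1686
H = sum of terms = 0.5436
Rounded to 2 decimals: 0.54

0.54


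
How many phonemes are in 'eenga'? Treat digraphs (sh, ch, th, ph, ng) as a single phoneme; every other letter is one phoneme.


Parsing 'eenga' greedily, digraphs first:
  'e' -> vowel phoneme (phonemes so far: 1)
  'e' -> vowel phoneme (phonemes so far: 2)
  'ng' -> digraph (1 consonant phoneme) (phonemes so far: 3)
  'a' -> vowel phoneme (phonemes so far: 4)
Total phonemes: 4

4


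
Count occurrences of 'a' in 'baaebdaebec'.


Scanning 'baaebdaebec' for 'a':
  Position 1: 'a' -> MATCH (count: 1)
  Position 2: 'a' -> MATCH (count: 2)
  Position 6: 'a' -> MATCH (count: 3)
Total occurrences of 'a': 3

3


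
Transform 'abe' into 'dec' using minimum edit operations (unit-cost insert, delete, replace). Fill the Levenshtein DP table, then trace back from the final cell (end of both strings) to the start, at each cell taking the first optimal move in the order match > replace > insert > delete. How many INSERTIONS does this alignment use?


Edit distance = 3. Backtracking from cell (3, 3) with preference match > replace > insert > delete,
then listing the resulting alignment 'abe' -> 'dec' left to right:
  Step 1: replace a->d
  Step 2: replace b->e
  Step 3: replace e->c
Total insertions: 0

0


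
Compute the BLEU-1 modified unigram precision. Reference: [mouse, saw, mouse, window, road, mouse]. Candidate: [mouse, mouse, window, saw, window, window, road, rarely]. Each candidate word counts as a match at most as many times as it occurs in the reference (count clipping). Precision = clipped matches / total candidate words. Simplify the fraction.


Reference word counts: {'mouse': 3, 'road': 1, 'saw': 1, 'window': 1}
Checking each candidate word (with clipping):
  'mouse' -> in reference (ref count 3, used 1/3) -> match (matches: 1)
  'mouse' -> in reference (ref count 3, used 2/3) -> match (matches: 2)
  'window' -> in reference (ref count 1, used 1/1) -> match (matches: 3)
  'saw' -> in reference (ref count 1, used 1/1) -> match (matches: 4)
  'window' -> ref count 1 already used up (1/1) -> clipped, no match (matches: 4)
  'window' -> ref count 1 already used up (1/1) -> clipped, no match (matches: 4)
  'road' -> in reference (ref count 1, used 1/1) -> match (matches: 5)
  'rarely' -> not in reference -> no match (matches: 5)
Clipped matches: 5, Candidate length: 8
Precision = 5/8

5/8


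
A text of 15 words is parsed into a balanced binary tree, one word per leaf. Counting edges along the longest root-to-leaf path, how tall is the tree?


In a balanced binary tree with n leaves the deepest leaf is ceil(log2(n)) edges below the root.
log2(15) = 3.9069
ceil(3.9069) = 4
height (edges) = 4

4


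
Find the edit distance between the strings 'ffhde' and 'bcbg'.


Building DP table for s1='ffhde' (len 5) and s2='bcbg' (len 4):
       b  c  b  g
    0  1  2  3  4
  f 1  1  2  3  4
  f 2  2  2  3  4
  h 3  3  3  3  4
  d 4  4  4  4  4
  e 5  5  5  5  5
Edit distance = dp[5][4] = 5

5


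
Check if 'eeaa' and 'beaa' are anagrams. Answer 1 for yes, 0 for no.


Sort characters of 'eeaa': 'aaee'
Sort characters of 'beaa': 'aabe'
Sorted forms differ -> they are NOT anagrams
Result: 0

0


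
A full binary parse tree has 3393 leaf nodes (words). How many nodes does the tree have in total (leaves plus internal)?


Leaf nodes (terminals): 3393
Internal nodes = n - 1 = 3393 - 1 = 3392
Total = leaves + internal = 3393 + 3392 = 6785

6785


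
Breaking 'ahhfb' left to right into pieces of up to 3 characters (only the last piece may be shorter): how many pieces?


'ahhfb' has 5 characters.
Chunking with max size 3:
  Chunk 1: 'ahh' (positions 0-2)
  Chunk 2: 'fb' (positions 3-4)
Total chunks: ceil(5 / 3) = 2

2


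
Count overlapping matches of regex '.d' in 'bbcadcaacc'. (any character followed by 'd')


Pattern: .d means any character followed by 'd'.
Scanning 'bbcadcaacc' position-by-position:
  Pos 0: window 'bb' -> no
  Pos 1: window 'bc' -> no
  Pos 2: window 'ca' -> no
  Pos 3: window 'ad' -> MATCH
  Pos 4: window 'dc' -> no
  Pos 5: window 'ca' -> no
  Pos 6: window 'aa' -> no
  Pos 7: window 'ac' -> no
  Pos 8: window 'cc' -> no
  Pos 9: window 'c' -> no
Total matches: 1

1


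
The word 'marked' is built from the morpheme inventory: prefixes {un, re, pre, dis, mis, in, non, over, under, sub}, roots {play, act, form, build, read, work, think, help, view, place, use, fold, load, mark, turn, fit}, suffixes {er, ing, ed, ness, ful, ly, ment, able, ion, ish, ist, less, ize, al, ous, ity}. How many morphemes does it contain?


Segmenting 'marked' against the inventory:
  'mark' -> root (morpheme 1)
  'ed' -> suffix (morpheme 2)
Total morphemes: 2

2


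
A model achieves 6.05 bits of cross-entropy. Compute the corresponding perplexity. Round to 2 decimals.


Perplexity formula: PP = 2^H
H = 6.05
PP = 2^6.05
Decompose: 2^6.05 = 2^6 * 2^0.05
2^6 = 64, 2^0.05 ~ 1.0352649
PP ~ 64 * 1.0352649 = 66.2569536
Rounded to 2 decimals: 66.26

66.26


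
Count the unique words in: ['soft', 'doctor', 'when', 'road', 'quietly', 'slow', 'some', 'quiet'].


Listing all tokens and tracking unique types:
  Token 1: 'soft' -> NEW (unique so far: 1)
  Token 2: 'doctor' -> NEW (unique so far: 2)
  Token 3: 'when' -> NEW (unique so far: 3)
  Token 4: 'road' -> NEW (unique so far: 4)
  Token 5: 'quietly' -> NEW (unique so far: 5)
  Token 6: 'slow' -> NEW (unique so far: 6)
  Token 7: 'some' -> NEW (unique so far: 7)
  Token 8: 'quiet' -> NEW (unique so far: 8)
Unique types: ('doctor', 'quiet', 'quietly', 'road', 'slow', 'soft', 'some', 'when')
Vocabulary size: 8

8


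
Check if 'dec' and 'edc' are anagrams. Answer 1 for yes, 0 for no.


Sort characters of 'dec': 'cde'
Sort characters of 'edc': 'cde'
Sorted forms match -> they ARE anagrams
Result: 1

1


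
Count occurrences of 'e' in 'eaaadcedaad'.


Scanning 'eaaadcedaad' for 'e':
  Position 0: 'e' -> MATCH (count: 1)
  Position 6: 'e' -> MATCH (count: 2)
Total occurrences of 'e': 2

2


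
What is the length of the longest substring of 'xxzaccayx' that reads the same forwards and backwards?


Scanning 'xxzaccayx' for palindromic substrings.
Substring at positions 3-6: 'acca'.
Check: reverse('acca') = 'acca' -> palindrome confirmed.
Neighbouring characters ('z' / 'y') break symmetry, so it cannot extend further.
No longer palindromic substring exists; longest length = 4

4


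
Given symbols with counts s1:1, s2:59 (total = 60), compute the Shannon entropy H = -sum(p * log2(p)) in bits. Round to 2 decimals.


Computing entropy H = -sum(p_i * log2(p_i)):
  s1: p = 1/60 = 0.0167, -p*log2(p) = 0.0984
  s2: p = 59/60 = 0.9833, -p*log2(p) = 0.0238
H = sum of terms = 0.1222
Rounded to 2 decimals: 0.12

0.12


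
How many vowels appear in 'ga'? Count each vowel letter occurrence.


Scanning each character of 'ga':
  Position 1: 'g' -> consonant (running count: 0)
  Position 2: 'a' -> vowel (running count: 1)
Total vowels: 1

1


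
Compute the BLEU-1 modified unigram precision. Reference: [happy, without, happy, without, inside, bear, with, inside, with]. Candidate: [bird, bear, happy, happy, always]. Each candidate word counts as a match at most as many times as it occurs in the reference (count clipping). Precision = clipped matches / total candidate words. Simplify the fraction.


Reference word counts: {'bear': 1, 'happy': 2, 'inside': 2, 'with': 2, 'without': 2}
Checking each candidate word (with clipping):
  'bird' -> not in reference -> no match (matches: 0)
  'bear' -> in reference (ref count 1, used 1/1) -> match (matches: 1)
  'happy' -> in reference (ref count 2, used 1/2) -> match (matches: 2)
  'happy' -> in reference (ref count 2, used 2/2) -> match (matches: 3)
  'always' -> not in reference -> no match (matches: 3)
Clipped matches: 3, Candidate length: 5
Precision = 3/5

3/5


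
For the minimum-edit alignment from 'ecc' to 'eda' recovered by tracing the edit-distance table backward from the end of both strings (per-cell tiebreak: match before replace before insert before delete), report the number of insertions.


Edit distance = 2. Backtracking from cell (3, 3) with preference match > replace > insert > delete,
then listing the resulting alignment 'ecc' -> 'eda' left to right:
  Step 1: keep 'e'
  Step 2: replace c->d
  Step 3: replace c->a
Total insertions: 0

0


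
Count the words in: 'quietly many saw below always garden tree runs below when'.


Counting words by splitting on spaces:
  Word 1: 'quietly'
  Word 2: 'many'
  Word 3: 'saw'
  Word 4: 'below'
  Word 5: 'always'
  Word 6: 'garden'
  Word 7: 'tree'
  Word 8: 'runs'
  Word 9: 'below'
  Word 10: 'when'
Total words: 10

10


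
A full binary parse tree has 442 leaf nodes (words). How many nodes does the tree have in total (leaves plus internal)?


Leaf nodes (terminals): 442
Internal nodes = n - 1 = 442 - 1 = 441
Total = leaves + internal = 442 + 441 = 883

883


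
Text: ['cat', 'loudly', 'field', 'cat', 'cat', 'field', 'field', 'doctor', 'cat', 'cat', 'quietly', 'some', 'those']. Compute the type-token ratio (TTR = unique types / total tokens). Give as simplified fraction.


Tokens: 13
Unique types: ('cat', 'doctor', 'field', 'loudly', 'quietly', 'some', 'those') = 7
TTR = 7/13
Already in lowest terms.

7/13


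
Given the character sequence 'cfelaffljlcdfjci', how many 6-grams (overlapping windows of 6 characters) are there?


String 'cfelaffljlcdfjci' has length L = 16.
Number of overlapping n-grams = L - n + 1
Substituting: 16 - 6 + 1 = 11

11


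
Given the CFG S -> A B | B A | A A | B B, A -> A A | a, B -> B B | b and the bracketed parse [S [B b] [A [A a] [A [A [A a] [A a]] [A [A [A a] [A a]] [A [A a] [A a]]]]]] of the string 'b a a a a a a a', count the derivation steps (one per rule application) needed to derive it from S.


Every bracketed nonterminal node [X ...] in the tree is produced by exactly one rule application.
Reading the tree off as a leftmost derivation:
  Step 1: S  =>  B A   (applied S -> B A)
  Step 2: B A  =>  b A   (applied B -> b)
  Step 3: b A  =>  b A A   (applied A -> A A)
  Step 4: b A A  =>  b a A   (applied A -> a)
  Step 5: b a A  =>  b a A A   (applied A -> A A)
  Step 6: b a A A  =>  b a A A A   (applied A -> A A)
  Step 7: b a A A A  =>  b a a A A   (applied A -> a)
  Step 8: b a a A A  =>  b a a a A   (applied A -> a)
  Step 9: b a a a A  =>  b a a a A A   (applied A -> A A)
  Step 10: b a a a A A  =>  b a a a A A A   (applied A -> A A)
  Step 11: b a a a A A A  =>  b a a a a A A   (applied A -> a)
  Step 12: b a a a a A A  =>  b a a a a a A   (applied A -> a)
  Step 13: b a a a a a A  =>  b a a a a a A A   (applied A -> A A)
  Step 14: b a a a a a A A  =>  b a a a a a a A   (applied A -> a)
  Step 15: b a a a a a a A  =>  b a a a a a a a   (applied A -> a)
Final yield: b a a a a a a a
Total rewrite steps: 15

15


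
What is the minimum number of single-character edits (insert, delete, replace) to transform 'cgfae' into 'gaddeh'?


Building DP table for s1='cgfae' (len 5) and s2='gaddeh' (len 6):
       g  a  d  d  e  h
    0  1  2  3  4  5  6
  c 1  1  2  3  4  5  6
  g 2  1  2  3  4  5  6
  f 3  2  2  3  4  5  6
  a 4  3  2  3  4  5  6
  e 5  4  3  3  4  4  5
Edit distance = dp[5][6] = 5

5


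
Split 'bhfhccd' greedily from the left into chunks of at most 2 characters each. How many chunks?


'bhfhccd' has 7 characters.
Chunking with max size 2:
  Chunk 1: 'bh' (positions 0-1)
  Chunk 2: 'fh' (positions 2-3)
  Chunk 3: 'cc' (positions 4-5)
  Chunk 4: 'd' (positions 6-6)
Total chunks: ceil(7 / 2) = 4

4


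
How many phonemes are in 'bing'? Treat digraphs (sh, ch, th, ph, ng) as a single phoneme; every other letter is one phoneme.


Parsing 'bing' greedily, digraphs first:
  'b' -> consonant phoneme (phonemes so far: 1)
  'i' -> vowel phoneme (phonemes so far: 2)
  'ng' -> digraph (1 consonant phoneme) (phonemes so far: 3)
Total phonemes: 3

3


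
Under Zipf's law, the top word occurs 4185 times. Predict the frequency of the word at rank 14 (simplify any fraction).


Zipf's law: freq(rank) = f1 / rank
f1 = 4185, rank = 14
freq = 4185 / 14
GCD(4185, 14) = 1
Simplified: 4185/14

4185/14


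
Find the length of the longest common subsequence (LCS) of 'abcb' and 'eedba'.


DP table for LCS of 'abcb' and 'eedba':
       e  e  d  b  a
    0  0  0  0  0  0
  a 0  0  0  0  0  1
  b 0  0  0  0  1  1
  c 0  0  0  0  1  1
  b 0  0  0  0  1  1
LCS: 'a'
LCS length = 1

1


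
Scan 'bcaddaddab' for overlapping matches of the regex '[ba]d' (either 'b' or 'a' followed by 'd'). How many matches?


Pattern: [ba]d means either 'b' or 'a' followed by 'd'.
Scanning 'bcaddaddab' position-by-position:
  Pos 0: window 'bc' -> no
  Pos 1: window 'ca' -> no
  Pos 2: window 'ad' -> MATCH
  Pos 3: window 'dd' -> no
  Pos 4: window 'da' -> no
  Pos 5: window 'ad' -> MATCH
  Pos 6: window 'dd' -> no
  Pos 7: window 'da' -> no
  Pos 8: window 'ab' -> no
  Pos 9: window 'b' -> no
Total matches: 2

2


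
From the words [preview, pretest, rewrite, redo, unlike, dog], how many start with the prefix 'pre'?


Checking each word for prefix 'pre':
  'preview' -> YES, starts with 'pre' (count: 1)
  'pretest' -> YES, starts with 'pre' (count: 2)
  'rewrite' -> no (count: 2)
  'redo' -> no (count: 2)
  'unlike' -> no (count: 2)
  'dog' -> no (count: 2)
Total with prefix 'pre': 2

2


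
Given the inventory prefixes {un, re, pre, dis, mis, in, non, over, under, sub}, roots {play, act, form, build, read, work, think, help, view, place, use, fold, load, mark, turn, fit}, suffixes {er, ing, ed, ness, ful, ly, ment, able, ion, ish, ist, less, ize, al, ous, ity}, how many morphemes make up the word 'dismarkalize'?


Segmenting 'dismarkalize' against the inventory:
  'dis' -> prefix (morpheme 1)
  'mark' -> root (morpheme 2)
  'al' -> suffix (morpheme 3)
  'ize' -> suffix (morpheme 4)
Total morphemes: 4

4


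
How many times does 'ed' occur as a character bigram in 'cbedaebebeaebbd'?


Scanning 'cbedaebebeaebbd' for bigram 'ed':
  Position 0: 'cb' -> no
  Position 1: 'be' -> no
  Position 2: 'ed' -> MATCH
  Position 3: 'da' -> no
  Position 4: 'ae' -> no
  Position 5: 'eb' -> no
  Position 6: 'be' -> no
  Position 7: 'eb' -> no
  Position 8: 'be' -> no
  Position 9: 'ea' -> no
  Position 10: 'ae' -> no
  Position 11: 'eb' -> no
  Position 12: 'bb' -> no
  Position 13: 'bd' -> no
Total matches: 1

1


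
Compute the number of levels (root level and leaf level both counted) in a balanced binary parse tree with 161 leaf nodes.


In a balanced binary tree with n leaves the deepest leaf is ceil(log2(n)) edges below the root,
so counting node levels inclusive of root and leaves gives ceil(log2(n)) + 1 levels.
log2(161) = 7.3309
ceil(7.3309) = 8
levels = 8 + 1 = 9

9


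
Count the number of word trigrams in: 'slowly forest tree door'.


Word trigrams from [4] words:
  Trigram 1: (slowly forest tree)
  Trigram 2: (forest tree door)
Total word trigrams: 4 - 2 = 2

2


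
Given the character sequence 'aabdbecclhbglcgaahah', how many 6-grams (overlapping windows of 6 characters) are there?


String 'aabdbecclhbglcgaahah' has length L = 20.
Number of overlapping n-grams = L - n + 1
Substituting: 20 - 6 + 1 = 15

15


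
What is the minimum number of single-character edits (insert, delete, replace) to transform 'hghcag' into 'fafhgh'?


Building DP table for s1='hghcag' (len 6) and s2='fafhgh' (len 6):
       f  a  f  h  g  h
    0  1  2  3  4  5  6
  h 1  1  2  3  3  4  5
  g 2  2  2  3  4  3  4
  h 3  3  3  3  3  4  3
  c 4  4  4  4  4  4  4
  a 5  5  4  5  5  5  5
  g 6  6  5  5  6  5  6
Edit distance = dp[6][6] = 6

6


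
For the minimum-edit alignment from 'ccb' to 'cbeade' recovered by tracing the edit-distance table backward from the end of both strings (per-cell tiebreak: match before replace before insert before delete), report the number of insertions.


Edit distance = 5. Backtracking from cell (3, 6) with preference match > replace > insert > delete,
then listing the resulting alignment 'ccb' -> 'cbeade' left to right:
  Step 1: keep 'c'
  Step 2: insert 'b' [insertion #1]
  Step 3: insert 'e' [insertion #2]
  Step 4: insert 'a' [insertion #3]
  Step 5: replace c->d
  Step 6: replace b->e
Total insertions: 3

3


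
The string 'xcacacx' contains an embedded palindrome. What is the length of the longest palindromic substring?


Scanning 'xcacacx' for palindromic substrings.
Substring at positions 0-6: 'xcacacx'.
Check: reverse('xcacacx') = 'xcacacx' -> palindrome confirmed.
No longer palindromic substring exists; longest length = 7

7


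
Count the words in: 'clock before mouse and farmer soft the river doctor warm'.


Counting words by splitting on spaces:
  Word 1: 'clock'
  Word 2: 'before'
  Word 3: 'mouse'
  Word 4: 'and'
  Word 5: 'farmer'
  Word 6: 'soft'
  Word 7: 'the'
  Word 8: 'river'
  Word 9: 'doctor'
  Word 10: 'warm'
Total words: 10

10


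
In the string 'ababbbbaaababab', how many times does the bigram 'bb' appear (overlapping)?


Scanning 'ababbbbaaababab' for bigram 'bb':
  Position 0: 'ab' -> no
  Position 1: 'ba' -> no
  Position 2: 'ab' -> no
  Position 3: 'bb' -> MATCH
  Position 4: 'bb' -> MATCH
  Position 5: 'bb' -> MATCH
  Position 6: 'ba' -> no
  Position 7: 'aa' -> no
  Position 8: 'aa' -> no
  Position 9: 'ab' -> no
  Position 10: 'ba' -> no
  Position 11: 'ab' -> no
  Position 12: 'ba' -> no
  Position 13: 'ab' -> no
Total matches: 3

3


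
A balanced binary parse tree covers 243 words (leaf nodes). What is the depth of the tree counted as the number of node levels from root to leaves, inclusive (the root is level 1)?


In a balanced binary tree with n leaves the deepest leaf is ceil(log2(n)) edges below the root,
so counting node levels inclusive of root and leaves gives ceil(log2(n)) + 1 levels.
log2(243) = 7.9248
ceil(7.9248) = 8
levels = 8 + 1 = 9

9


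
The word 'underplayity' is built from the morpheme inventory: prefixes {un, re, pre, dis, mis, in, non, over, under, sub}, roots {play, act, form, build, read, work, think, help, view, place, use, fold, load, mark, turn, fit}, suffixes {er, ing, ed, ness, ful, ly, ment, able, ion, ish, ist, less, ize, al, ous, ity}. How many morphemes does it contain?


Segmenting 'underplayity' against the inventory:
  'under' -> prefix (morpheme 1)
  'play' -> root (morpheme 2)
  'ity' -> suffix (morpheme 3)
Total morphemes: 3

3


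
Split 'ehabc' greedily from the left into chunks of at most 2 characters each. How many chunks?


'ehabc' has 5 characters.
Chunking with max size 2:
  Chunk 1: 'eh' (positions 0-1)
  Chunk 2: 'ab' (positions 2-3)
  Chunk 3: 'c' (positions 4-4)
Total chunks: ceil(5 / 2) = 3

3


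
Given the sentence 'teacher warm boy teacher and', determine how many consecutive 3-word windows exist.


Word trigrams from [5] words:
  Trigram 1: (teacher warm boy)
  Trigram 2: (warm boy teacher)
  Trigram 3: (boy teacher and)
Total word trigrams: 5 - 2 = 3

3


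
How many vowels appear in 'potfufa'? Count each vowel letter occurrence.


Scanning each character of 'potfufa':
  Position 1: 'p' -> consonant (running count: 0)
  Position 2: 'o' -> vowel (running count: 1)
  Position 3: 't' -> consonant (running count: 1)
  Position 4: 'f' -> consonant (running count: 1)
  Position 5: 'u' -> vowel (running count: 2)
  Position 6: 'f' -> consonant (running count: 2)
  Position 7: 'a' -> vowel (running count: 3)
Total vowels: 3

3


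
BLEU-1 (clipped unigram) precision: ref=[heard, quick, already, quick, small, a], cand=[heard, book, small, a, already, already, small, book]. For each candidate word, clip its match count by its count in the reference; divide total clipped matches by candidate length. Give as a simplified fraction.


Reference word counts: {'a': 1, 'already': 1, 'heard': 1, 'quick': 2, 'small': 1}
Checking each candidate word (with clipping):
  'heard' -> in reference (ref count 1, used 1/1) -> match (matches: 1)
  'book' -> not in reference -> no match (matches: 1)
  'small' -> in reference (ref count 1, used 1/1) -> match (matches: 2)
  'a' -> in reference (ref count 1, used 1/1) -> match (matches: 3)
  'already' -> in reference (ref count 1, used 1/1) -> match (matches: 4)
  'already' -> ref count 1 already used up (1/1) -> clipped, no match (matches: 4)
  'small' -> ref count 1 already used up (1/1) -> clipped, no match (matches: 4)
  'book' -> not in reference -> no match (matches: 4)
Clipped matches: 4, Candidate length: 8
Precision = 4/8 = 1/2

1/2


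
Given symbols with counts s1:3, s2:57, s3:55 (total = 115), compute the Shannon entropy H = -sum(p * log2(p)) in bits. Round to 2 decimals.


Computing entropy H = -sum(p_i * log2(p_i)):
  s1: p = 3/115 = 0.0261, -p*log2(p) = 0.1372
  s2: p = 57/115 = 0.4957, -p*log2(p) = 0.5019
  s3: p = 55/115 = 0.4783, -p*log2(p) = 0.5089
H = sum of terms = 1.1480
Rounded to 2 decimals: 1.15

1.15


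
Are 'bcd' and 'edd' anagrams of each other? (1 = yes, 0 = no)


Sort characters of 'bcd': 'bcd'
Sort characters of 'edd': 'dde'
Sorted forms differ -> they are NOT anagrams
Result: 0

0


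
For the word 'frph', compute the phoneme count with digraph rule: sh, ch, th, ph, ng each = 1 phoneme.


Parsing 'frph' greedily, digraphs first:
  'f' -> consonant phoneme (phonemes so far: 1)
  'r' -> consonant phoneme (phonemes so far: 2)
  'ph' -> digraph (1 consonant phoneme) (phonemes so far: 3)
Total phonemes: 3

3


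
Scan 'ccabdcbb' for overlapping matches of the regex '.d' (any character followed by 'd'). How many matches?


Pattern: .d means any character followed by 'd'.
Scanning 'ccabdcbb' position-by-position:
  Pos 0: window 'cc' -> no
  Pos 1: window 'ca' -> no
  Pos 2: window 'ab' -> no
  Pos 3: window 'bd' -> MATCH
  Pos 4: window 'dc' -> no
  Pos 5: window 'cb' -> no
  Pos 6: window 'bb' -> no
  Pos 7: window 'b' -> no
Total matches: 1

1


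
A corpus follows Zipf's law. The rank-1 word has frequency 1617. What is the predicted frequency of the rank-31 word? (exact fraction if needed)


Zipf's law: freq(rank) = f1 / rank
f1 = 1617, rank = 31
freq = 1617 / 31
GCD(1617, 31) = 1
Simplified: 1617/31

1617/31


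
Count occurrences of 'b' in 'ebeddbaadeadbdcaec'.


Scanning 'ebeddbaadeadbdcaec' for 'b':
  Position 1: 'b' -> MATCH (count: 1)
  Position 5: 'b' -> MATCH (count: 2)
  Position 12: 'b' -> MATCH (count: 3)
Total occurrences of 'b': 3

3


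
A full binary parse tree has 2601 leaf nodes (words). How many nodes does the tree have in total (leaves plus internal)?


Leaf nodes (terminals): 2601
Internal nodes = n - 1 = 2601 - 1 = 2600
Total = leaves + internal = 2601 + 2600 = 5201

5201


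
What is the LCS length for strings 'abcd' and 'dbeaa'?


DP table for LCS of 'abcd' and 'dbeaa':
       d  b  e  a  a
    0  0  0  0  0  0
  a 0  0  0  0  1  1
  b 0  0  1  1  1  1
  c 0  0  1  1  1  1
  d 0  1  1  1  1  1
LCS: 'a'
LCS length = 1

1


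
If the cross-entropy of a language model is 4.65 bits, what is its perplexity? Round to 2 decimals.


Perplexity formula: PP = 2^H
H = 4.65
PP = 2^4.65
Decompose: 2^4.65 = 2^4 * 2^0.65
2^4 = 16, 2^0.65 ~ 1.5691682
PP ~ 16 * 1.5691682 = 25.1066912
Rounded to 2 decimals: 25.11

25.11


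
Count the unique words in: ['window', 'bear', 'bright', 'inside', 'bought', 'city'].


Listing all tokens and tracking unique types:
  Token 1: 'window' -> NEW (unique so far: 1)
  Token 2: 'bear' -> NEW (unique so far: 2)
  Token 3: 'bright' -> NEW (unique so far: 3)
  Token 4: 'inside' -> NEW (unique so far: 4)
  Token 5: 'bought' -> NEW (unique so far: 5)
  Token 6: 'city' -> NEW (unique so far: 6)
Unique types: ('bear', 'bought', 'bright', 'city', 'inside', 'window')
Vocabulary size: 6

6


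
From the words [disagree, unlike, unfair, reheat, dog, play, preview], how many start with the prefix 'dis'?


Checking each word for prefix 'dis':
  'disagree' -> YES, starts with 'dis' (count: 1)
  'unlike' -> no (count: 1)
  'unfair' -> no (count: 1)
  'reheat' -> no (count: 1)
  'dog' -> no (count: 1)
  'play' -> no (count: 1)
  'preview' -> no (count: 1)
Total with prefix 'dis': 1

1


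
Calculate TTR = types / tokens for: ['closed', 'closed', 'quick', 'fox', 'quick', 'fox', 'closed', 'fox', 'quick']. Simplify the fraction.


Tokens: 9
Unique types: ('closed', 'fox', 'quick') = 3
TTR = 3/9
Simplify: divide both by 3 -> 1/3
TTR = 1/3

1/3


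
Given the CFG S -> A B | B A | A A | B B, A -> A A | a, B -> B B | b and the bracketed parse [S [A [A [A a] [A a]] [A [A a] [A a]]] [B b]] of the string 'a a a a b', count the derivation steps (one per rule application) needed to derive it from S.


Every bracketed nonterminal node [X ...] in the tree is produced by exactly one rule application.
Reading the tree off as a leftmost derivation:
  Step 1: S  =>  A B   (applied S -> A B)
  Step 2: A B  =>  A A B   (applied A -> A A)
  Step 3: A A B  =>  A A A B   (applied A -> A A)
  Step 4: A A A B  =>  a A A B   (applied A -> a)
  Step 5: a A A B  =>  a a A B   (applied A -> a)
  Step 6: a a A B  =>  a a A A B   (applied A -> A A)
  Step 7: a a A A B  =>  a a a A B   (applied A -> a)
  Step 8: a a a A B  =>  a a a a B   (applied A -> a)
  Step 9: a a a a B  =>  a a a a b   (applied B -> b)
Final yield: a a a a b
Total rewrite steps: 9

9


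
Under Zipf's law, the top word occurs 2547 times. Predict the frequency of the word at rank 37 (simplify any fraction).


Zipf's law: freq(rank) = f1 / rank
f1 = 2547, rank = 37
freq = 2547 / 37
GCD(2547, 37) = 1
Simplified: 2547/37

2547/37


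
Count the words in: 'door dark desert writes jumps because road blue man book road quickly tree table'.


Counting words by splitting on spaces:
  Word 1: 'door'
  Word 2: 'dark'
  Word 3: 'desert'
  Word 4: 'writes'
  Word 5: 'jumps'
  Word 6: 'because'
  Word 7: 'road'
  Word 8: 'blue'
  Word 9: 'man'
  Word 10: 'book'
  Word 11: 'road'
  Word 12: 'quickly'
  Word 13: 'tree'
  Word 14: 'table'
Total words: 14

14


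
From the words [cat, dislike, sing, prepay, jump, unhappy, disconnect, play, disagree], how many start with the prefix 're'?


Checking each word for prefix 're':
  'cat' -> no (count: 0)
  'dislike' -> no (count: 0)
  'sing' -> no (count: 0)
  'prepay' -> no (count: 0)
  'jump' -> no (count: 0)
  'unhappy' -> no (count: 0)
  'disconnect' -> no (count: 0)
  'play' -> no (count: 0)
  'disagree' -> no (count: 0)
Total with prefix 're': 0

0


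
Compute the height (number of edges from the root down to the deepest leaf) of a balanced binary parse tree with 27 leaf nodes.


In a balanced binary tree with n leaves the deepest leaf is ceil(log2(n)) edges below the root.
log2(27) = 4.7549
ceil(4.7549) = 5
height (edges) = 5

5


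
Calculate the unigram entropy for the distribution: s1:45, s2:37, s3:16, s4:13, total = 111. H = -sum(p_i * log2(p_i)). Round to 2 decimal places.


Computing entropy H = -sum(p_i * log2(p_i)):
  s1: p = 45/111 = 0.4054, -p*log2(p) = 0.5281
  s2: p = 37/111 = 0.3333, -p*log2(p) = 0.5283
  s3: p = 16/111 = 0.1441, -p*log2(p) = 0.4028
  s4: p = 13/111 = 0.1171, -p*log2(p) = 0.3624
H = sum of terms = 1.8216
Rounded to 2 decimals: 1.82

1.82


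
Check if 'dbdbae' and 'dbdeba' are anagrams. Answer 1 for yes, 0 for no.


Sort characters of 'dbdbae': 'abbdde'
Sort characters of 'dbdeba': 'abbdde'
Sorted forms match -> they ARE anagrams
Result: 1

1


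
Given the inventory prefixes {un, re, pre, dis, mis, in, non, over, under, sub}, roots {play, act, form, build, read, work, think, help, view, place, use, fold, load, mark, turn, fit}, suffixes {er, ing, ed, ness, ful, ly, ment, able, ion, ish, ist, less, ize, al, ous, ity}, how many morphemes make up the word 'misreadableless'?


Segmenting 'misreadableless' against the inventory:
  'mis' -> prefix (morpheme 1)
  'read' -> root (morpheme 2)
  'able' -> suffix (morpheme 3)
  'less' -> suffix (morpheme 4)
Total morphemes: 4

4


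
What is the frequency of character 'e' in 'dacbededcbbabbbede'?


Scanning 'dacbededcbbabbbede' for 'e':
  Position 4: 'e' -> MATCH (count: 1)
  Position 6: 'e' -> MATCH (count: 2)
  Position 15: 'e' -> MATCH (count: 3)
  Position 17: 'e' -> MATCH (count: 4)
Total occurrences of 'e': 4

4


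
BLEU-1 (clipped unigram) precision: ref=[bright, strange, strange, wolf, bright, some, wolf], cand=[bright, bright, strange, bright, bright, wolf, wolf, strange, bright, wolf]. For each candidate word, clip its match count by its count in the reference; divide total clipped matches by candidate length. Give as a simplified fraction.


Reference word counts: {'bright': 2, 'some': 1, 'strange': 2, 'wolf': 2}
Checking each candidate word (with clipping):
  'bright' -> in reference (ref count 2, used 1/2) -> match (matches: 1)
  'bright' -> in reference (ref count 2, used 2/2) -> match (matches: 2)
  'strange' -> in reference (ref count 2, used 1/2) -> match (matches: 3)
  'bright' -> ref count 2 already used up (2/2) -> clipped, no match (matches: 3)
  'bright' -> ref count 2 already used up (2/2) -> clipped, no match (matches: 3)
  'wolf' -> in reference (ref count 2, used 1/2) -> match (matches: 4)
  'wolf' -> in reference (ref count 2, used 2/2) -> match (matches: 5)
  'strange' -> in reference (ref count 2, used 2/2) -> match (matches: 6)
  'bright' -> ref count 2 already used up (2/2) -> clipped, no match (matches: 6)
  'wolf' -> ref count 2 already used up (2/2) -> clipped, no match (matches: 6)
Clipped matches: 6, Candidate length: 10
Precision = 6/10 = 3/5

3/5


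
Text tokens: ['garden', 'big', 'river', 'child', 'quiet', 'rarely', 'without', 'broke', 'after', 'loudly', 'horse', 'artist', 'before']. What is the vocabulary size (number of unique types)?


Listing all tokens and tracking unique types:
  Token 1: 'garden' -> NEW (unique so far: 1)
  Token 2: 'big' -> NEW (unique so far: 2)
  Token 3: 'river' -> NEW (unique so far: 3)
  Token 4: 'child' -> NEW (unique so far: 4)
  Token 5: 'quiet' -> NEW (unique so far: 5)
  Token 6: 'rarely' -> NEW (unique so far: 6)
  Token 7: 'without' -> NEW (unique so far: 7)
  Token 8: 'broke' -> NEW (unique so far: 8)
  Token 9: 'after' -> NEW (unique so far: 9)
  Token 10: 'loudly' -> NEW (unique so far: 10)
  Token 11: 'horse' -> NEW (unique so far: 11)
  Token 12: 'artist' -> NEW (unique so far: 12)
  Token 13: 'before' -> NEW (unique so far: 13)
Unique types: ('after', 'artist', 'before', 'big', 'broke', 'child', 'garden', 'horse', 'loudly', 'quiet', 'rarely', 'river', 'without')
Vocabulary size: 13

13


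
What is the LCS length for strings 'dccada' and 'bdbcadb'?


DP table for LCS of 'dccada' and 'bdbcadb':
       b  d  b  c  a  d  b
    0  0  0  0  0  0  0  0
  d 0  0  1  1  1  1  1  1
  c 0  0  1  1  2  2  2  2
  c 0  0  1  1  2  2  2  2
  a 0  0  1  1  2  3  3  3
  d 0  0  1  1  2  3  4  4
  a 0  0  1  1  2  3  4  4
LCS: 'dcad'
LCS length = 4

4


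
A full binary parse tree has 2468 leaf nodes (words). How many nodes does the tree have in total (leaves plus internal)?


Leaf nodes (terminals): 2468
Internal nodes = n - 1 = 2468 - 1 = 2467
Total = leaves + internal = 2468 + 2467 = 4935

4935


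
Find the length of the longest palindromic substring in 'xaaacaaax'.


Scanning 'xaaacaaax' for palindromic substrings.
Substring at positions 0-8: 'xaaacaaax'.
Check: reverse('xaaacaaax') = 'xaaacaaax' -> palindrome confirmed.
No longer palindromic substring exists; longest length = 9

9


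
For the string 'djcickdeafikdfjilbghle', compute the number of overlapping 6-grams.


String 'djcickdeafikdfjilbghle' has length L = 22.
Number of overlapping n-grams = L - n + 1
Substituting: 22 - 6 + 1 = 17

17


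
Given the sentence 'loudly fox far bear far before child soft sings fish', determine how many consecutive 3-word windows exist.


Word trigrams from [10] words:
  Trigram 1: (loudly fox far)
  Trigram 2: (fox far bear)
  Trigram 3: (far bear far)
  Trigram 4: (bear far before)
  Trigram 5: (far before child)
  Trigram 6: (before child soft)
  Trigram 7: (child soft sings)
  Trigram 8: (soft sings fish)
Total word trigrams: 10 - 2 = 8

8


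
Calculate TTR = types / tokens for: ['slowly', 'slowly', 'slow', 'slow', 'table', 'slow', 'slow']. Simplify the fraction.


Tokens: 7
Unique types: ('slow', 'slowly', 'table') = 3
TTR = 3/7
Already in lowest terms.

3/7


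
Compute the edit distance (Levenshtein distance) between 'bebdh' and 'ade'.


Building DP table for s1='bebdh' (len 5) and s2='ade' (len 3):
       a  d  e
    0  1  2  3
  b 1  1  2  3
  e 2  2  2  2
  b 3  3  3  3
  d 4  4  3  4
  h 5  5  4  4
Edit distance = dp[5][3] = 4

4


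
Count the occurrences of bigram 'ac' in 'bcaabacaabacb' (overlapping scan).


Scanning 'bcaabacaabacb' for bigram 'ac':
  Position 0: 'bc' -> no
  Position 1: 'ca' -> no
  Position 2: 'aa' -> no
  Position 3: 'ab' -> no
  Position 4: 'ba' -> no
  Position 5: 'ac' -> MATCH
  Position 6: 'ca' -> no
  Position 7: 'aa' -> no
  Position 8: 'ab' -> no
  Position 9: 'ba' -> no
  Position 10: 'ac' -> MATCH
  Position 11: 'cb' -> no
Total matches: 2

2


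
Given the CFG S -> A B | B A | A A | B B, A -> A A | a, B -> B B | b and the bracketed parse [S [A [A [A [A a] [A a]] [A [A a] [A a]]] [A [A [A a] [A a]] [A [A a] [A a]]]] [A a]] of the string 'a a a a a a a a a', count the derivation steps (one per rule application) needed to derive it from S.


Every bracketed nonterminal node [X ...] in the tree is produced by exactly one rule application.
Reading the tree off as a leftmost derivation:
  Step 1: S  =>  A A   (applied S -> A A)
  Step 2: A A  =>  A A A   (applied A -> A A)
  Step 3: A A A  =>  A A A A   (applied A -> A A)
  Step 4: A A A A  =>  A A A A A   (applied A -> A A)
  Step 5: A A A A A  =>  a A A A A   (applied A -> a)
  Step 6: a A A A A  =>  a a A A A   (applied A -> a)
  Step 7: a a A A A  =>  a a A A A A   (applied A -> A A)
  Step 8: a a A A A A  =>  a a a A A A   (applied A -> a)
  Step 9: a a a A A A  =>  a a a a A A   (applied A -> a)
  Step 10: a a a a A A  =>  a a a a A A A   (applied A -> A A)
  Step 11: a a a a A A A  =>  a a a a A A A A   (applied A -> A A)
  Step 12: a a a a A A A A  =>  a a a a a A A A   (applied A -> a)
  Step 13: a a a a a A A A  =>  a a a a a a A A   (applied A -> a)
  Step 14: a a a a a a A A  =>  a a a a a a A A A   (applied A -> A A)
  Step 15: a a a a a a A A A  =>  a a a a a a a A A   (applied A -> a)
  Step 16: a a a a a a a A A  =>  a a a a a a a a A   (applied A -> a)
  Step 17: a a a a a a a a A  =>  a a a a a a a a a   (applied A -> a)
Final yield: a a a a a a a a a
Total rewrite steps: 17

17
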